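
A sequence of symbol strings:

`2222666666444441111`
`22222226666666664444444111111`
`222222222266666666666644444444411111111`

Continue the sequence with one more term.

The n-th term is 3n+1 2's then 3n+3 6's then 2n+3 4's then 2n+2 1's (n = 1, 2, …).
For the next term, n = 4, so the run lengths are 13, 15, 11, 10.

2222222222222666666666666666444444444441111111111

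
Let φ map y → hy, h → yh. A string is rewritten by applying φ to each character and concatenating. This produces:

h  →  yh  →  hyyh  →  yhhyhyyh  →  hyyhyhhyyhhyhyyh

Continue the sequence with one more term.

yhhyhyyhhyyhyhhyhyyhyhhyyhhyhyyh

Applying the rule to each of the 16 symbols of hyyhyhhyyhhyhyyh gives the pieces yh hy hy yh hy yh yh hy hy yh yh hy yh hy hy yh, which concatenate to the answer.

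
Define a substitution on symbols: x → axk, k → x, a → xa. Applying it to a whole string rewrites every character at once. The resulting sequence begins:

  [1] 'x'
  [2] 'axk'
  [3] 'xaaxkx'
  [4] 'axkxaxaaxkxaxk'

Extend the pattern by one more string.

Applying the rule to each of the 14 symbols of axkxaxaaxkxaxk gives the pieces xa axk x axk xa axk xa xa axk x axk xa axk x, which concatenate to the answer.

xaaxkxaxkxaaxkxaxaaxkxaxkxaaxkx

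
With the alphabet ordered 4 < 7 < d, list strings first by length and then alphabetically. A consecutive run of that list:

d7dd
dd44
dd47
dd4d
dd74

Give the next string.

dd77

Find the rightmost character of dd74 below d, bump it to the next letter, and reset everything to its right to 4.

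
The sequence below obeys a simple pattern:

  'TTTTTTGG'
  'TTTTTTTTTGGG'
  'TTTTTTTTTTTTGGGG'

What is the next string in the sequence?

Each string has the form T^{3n} G^{n}, where the shown terms are n = 2, 3, 4.
For the next term, n = 5, so the run lengths are 15, 5.

TTTTTTTTTTTTTTTGGGGG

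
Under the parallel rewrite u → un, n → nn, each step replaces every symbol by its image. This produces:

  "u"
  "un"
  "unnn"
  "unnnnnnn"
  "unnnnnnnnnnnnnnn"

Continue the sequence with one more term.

Replace each of the 16 characters of unnnnnnnnnnnnnnn in place — un nn nn nn nn nn nn nn nn nn nn nn nn nn nn nn — and concatenate.

unnnnnnnnnnnnnnnnnnnnnnnnnnnnnnn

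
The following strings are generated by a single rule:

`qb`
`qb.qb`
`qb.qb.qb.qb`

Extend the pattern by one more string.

s(k+1) = s(k)·.·s(k) — each term doubles the last with '.' between the halves.
One more doubling of qb.qb.qb.qb gives the answer.

qb.qb.qb.qb.qb.qb.qb.qb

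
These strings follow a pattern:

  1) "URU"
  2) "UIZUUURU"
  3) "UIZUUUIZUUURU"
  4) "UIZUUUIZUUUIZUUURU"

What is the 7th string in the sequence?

UIZUUUIZUUUIZUUUIZUUUIZUUUIZUUURU

Every step adds UIZUU at the front: s(k+1) = UIZUU·s(k).
From UIZUUUIZUUUIZUUURU, 3 further steps: UIZUUUIZUUUIZUUURU → UIZUUUIZUUUIZUUUIZUUURU → UIZUUUIZUUUIZUUUIZUUUIZUUURU → (answer).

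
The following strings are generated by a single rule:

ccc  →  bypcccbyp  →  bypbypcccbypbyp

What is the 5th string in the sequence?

bypbypbypbypcccbypbypbypbyp

s(k+1) = byp·s(k)·byp, so each term gains byp as a prefix and byp as a suffix.
From bypbypcccbypbyp, 2 further steps: bypbypcccbypbyp → bypbypbypcccbypbypbyp → (answer).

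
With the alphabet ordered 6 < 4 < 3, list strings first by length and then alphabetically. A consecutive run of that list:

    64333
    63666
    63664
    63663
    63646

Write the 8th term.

63636

Advancing 3 positions from 63646 through 63646 → 63644 → 63643 reaches term 8.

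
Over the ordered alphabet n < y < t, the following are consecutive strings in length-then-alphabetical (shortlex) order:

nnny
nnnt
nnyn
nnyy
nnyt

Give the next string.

nntn

Find the rightmost character of nnyt below t, bump it to the next letter, and reset everything to its right to n.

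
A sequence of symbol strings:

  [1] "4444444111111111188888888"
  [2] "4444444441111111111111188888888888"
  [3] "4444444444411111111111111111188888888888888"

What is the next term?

Term n consists of 2n+1 4's, followed by 4n-2 1's, followed by 3n-1 8's, where the shown terms are n = 3, 4, 5.
At n = 6 the blocks have lengths 13, 22, 17.

4444444444444111111111111111111111188888888888888888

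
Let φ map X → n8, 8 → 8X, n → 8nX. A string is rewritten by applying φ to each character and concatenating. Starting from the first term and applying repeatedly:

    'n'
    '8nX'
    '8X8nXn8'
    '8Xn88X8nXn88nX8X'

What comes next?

Rewriting the 16 symbols of 8Xn88X8nXn88nX8X one by one yields 8X n8 8nX 8X 8X n8 8X 8nX n8 8nX 8X 8X 8nX n8 8X n8; concatenated:

8Xn88nX8X8Xn88X8nXn88nX8X8X8nXn88Xn8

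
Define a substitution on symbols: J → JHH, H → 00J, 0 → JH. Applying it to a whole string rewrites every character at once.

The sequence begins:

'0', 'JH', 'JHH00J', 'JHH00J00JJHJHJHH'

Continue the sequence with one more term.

φ(JHH00J00JJHJHJHH) expands symbol-by-symbol to JHH 00J 00J JH JH JHH JH JH JHH JHH 00J JHH 00J JHH 00J 00J; joining the 16 pieces gives the next term.

JHH00J00JJHJHJHHJHJHJHHJHH00JJHH00JJHH00J00J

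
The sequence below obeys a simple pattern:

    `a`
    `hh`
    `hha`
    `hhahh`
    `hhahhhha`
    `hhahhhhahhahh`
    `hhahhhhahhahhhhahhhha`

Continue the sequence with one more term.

hhahhhhahhahhhhahhhhahhahhhhahhahh

Each term (from the third on) is the previous term followed by the one before it: term 3 = hh·a = hha.
So term 8 is hhahhhhahhahhhhahhhha·hhahhhhahhahh.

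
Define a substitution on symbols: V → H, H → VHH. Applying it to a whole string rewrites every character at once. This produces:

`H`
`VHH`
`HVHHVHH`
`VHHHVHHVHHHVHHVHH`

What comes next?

φ(VHHHVHHVHHHVHHVHH) expands symbol-by-symbol to H VHH VHH VHH H VHH VHH H VHH VHH VHH H VHH VHH H VHH VHH; joining the 17 pieces gives the next term.

HVHHVHHVHHHVHHVHHHVHHVHHVHHHVHHVHHHVHHVHH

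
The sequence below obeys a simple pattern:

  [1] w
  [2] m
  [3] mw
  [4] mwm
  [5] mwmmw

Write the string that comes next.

mwmmwmwm

From term 3 onward, concatenate the last term with the second-to-last: m·w = mw, mw·m = mwm, …
Continuing: mwmmw · mwm gives term 6.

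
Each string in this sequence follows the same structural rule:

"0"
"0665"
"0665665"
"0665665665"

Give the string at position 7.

0665665665665665665

The strings grow by a fixed suffix 665 each time.
From 0665665665, 3 further steps: 0665665665 → 0665665665665 → 0665665665665665 → (answer).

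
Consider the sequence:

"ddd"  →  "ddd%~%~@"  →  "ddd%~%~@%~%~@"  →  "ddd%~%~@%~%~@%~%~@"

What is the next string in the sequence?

The strings grow by a fixed suffix %~%~@ each time.
Applying this once more to ddd%~%~@%~%~@%~%~@:

ddd%~%~@%~%~@%~%~@%~%~@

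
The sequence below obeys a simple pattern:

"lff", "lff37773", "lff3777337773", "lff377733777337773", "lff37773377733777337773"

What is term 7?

lff377733777337773377733777337773

Each term is the previous one with 37773 appended.
From lff37773377733777337773, 2 further steps: lff37773377733777337773 → lff3777337773377733777337773 → (answer).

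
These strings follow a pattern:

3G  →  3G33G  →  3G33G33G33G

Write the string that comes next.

Every step duplicates the string with '3' between the halves.
Doubling 3G33G33G33G with '3' between the halves:

3G33G33G33G33G33G33G33G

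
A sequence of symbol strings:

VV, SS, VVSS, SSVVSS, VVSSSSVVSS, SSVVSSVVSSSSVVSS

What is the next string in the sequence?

From term 3 onward, concatenate the second-to-last term with the last: VV·SS = VVSS, SS·VVSS = SSVVSS, …
The next term joins VVSSSSVVSS and SSVVSSVVSSSSVVSS.

VVSSSSVVSSSSVVSSVVSSSSVVSS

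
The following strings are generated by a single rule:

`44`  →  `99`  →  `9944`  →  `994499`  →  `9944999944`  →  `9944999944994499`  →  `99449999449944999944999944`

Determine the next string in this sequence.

994499994499449999449999449944999944994499

Each term (from the third on) is the previous term followed by the one before it: term 3 = 99·44 = 9944.
So term 8 is 99449999449944999944999944·9944999944994499.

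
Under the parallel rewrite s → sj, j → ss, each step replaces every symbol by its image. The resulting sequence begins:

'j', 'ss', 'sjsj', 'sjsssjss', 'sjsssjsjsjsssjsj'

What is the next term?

Replace each of the 16 characters of sjsssjsjsjsssjsj in place — sj ss sj sj sj ss sj ss sj ss sj sj sj ss sj ss — and concatenate.

sjsssjsjsjsssjsssjsssjsjsjsssjss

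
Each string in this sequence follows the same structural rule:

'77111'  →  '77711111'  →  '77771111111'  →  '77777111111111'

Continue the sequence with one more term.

77777711111111111

The n-th term is n 7's then 2n-1 1's, where the shown terms are n = 2, 3, 4, 5.
For the next term, n = 6, so the run lengths are 6, 11.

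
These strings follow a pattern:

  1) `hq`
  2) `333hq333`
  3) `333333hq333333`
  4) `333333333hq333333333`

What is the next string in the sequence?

333333333333hq333333333333

s(k+1) = 333·s(k)·333, so each term gains 333 as a prefix and 333 as a suffix.
One more step from 333333333hq333333333 gives the answer.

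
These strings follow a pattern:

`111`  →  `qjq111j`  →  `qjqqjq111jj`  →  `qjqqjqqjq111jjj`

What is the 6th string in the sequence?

Every step adds qjq to the front and j to the end of the previous string.
From qjqqjqqjq111jjj, 2 further steps: qjqqjqqjq111jjj → qjqqjqqjqqjq111jjjj → (answer).

qjqqjqqjqqjqqjq111jjjjj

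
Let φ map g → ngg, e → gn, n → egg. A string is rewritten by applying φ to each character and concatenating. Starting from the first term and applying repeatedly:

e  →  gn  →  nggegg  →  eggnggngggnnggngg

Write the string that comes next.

φ(eggnggngggnnggngg) expands symbol-by-symbol to gn ngg ngg egg ngg ngg egg ngg ngg ngg egg egg ngg ngg egg ngg ngg; joining the 17 pieces gives the next term.

gnnggnggeggnggnggeggnggnggnggeggeggnggnggeggnggngg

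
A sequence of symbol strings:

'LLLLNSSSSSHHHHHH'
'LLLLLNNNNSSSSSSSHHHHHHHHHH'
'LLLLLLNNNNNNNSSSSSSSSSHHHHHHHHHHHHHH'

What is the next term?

LLLLLLLNNNNNNNNNNSSSSSSSSSSSHHHHHHHHHHHHHHHHHH

The n-th term is n+3 L's then 3n-2 N's then 2n+3 S's then 4n+2 H's (n = 1, 2, …).
Setting n = 4 gives 7, 10, 11, 18 characters in each block.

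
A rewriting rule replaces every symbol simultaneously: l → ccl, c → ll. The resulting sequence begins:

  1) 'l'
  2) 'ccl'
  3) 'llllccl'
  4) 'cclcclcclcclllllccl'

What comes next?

Rewriting the 19 symbols of cclcclcclcclllllccl one by one yields ll ll ccl ll ll ccl ll ll ccl ll ll ccl ccl ccl ccl ccl ll ll ccl; concatenated:

llllcclllllcclllllcclllllcclcclcclcclcclllllccl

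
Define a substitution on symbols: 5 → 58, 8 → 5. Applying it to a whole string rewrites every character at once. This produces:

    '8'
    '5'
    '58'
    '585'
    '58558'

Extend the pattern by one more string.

58558585

Rewriting each symbol of 58558: 5→58, 8→5, 5→58, 5→58, 8→5, which concatenates to 58 5 58 58 5.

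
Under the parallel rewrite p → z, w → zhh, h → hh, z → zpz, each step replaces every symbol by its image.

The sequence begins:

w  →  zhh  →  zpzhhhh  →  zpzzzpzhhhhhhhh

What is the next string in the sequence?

zpzzzpzzpzzpzzzpzhhhhhhhhhhhhhhhh

φ(zpzzzpzhhhhhhhh) expands symbol-by-symbol to zpz z zpz zpz zpz z zpz hh hh hh hh hh hh hh hh; joining the 15 pieces gives the next term.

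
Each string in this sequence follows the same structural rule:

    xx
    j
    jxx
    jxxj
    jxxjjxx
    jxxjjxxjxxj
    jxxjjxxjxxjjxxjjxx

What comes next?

This is a Fibonacci-style word recurrence s(k) = s(k−1)·s(k−2): e.g. j·xx = jxx.
Continuing: jxxjjxxjxxjjxxjjxx · jxxjjxxjxxj gives term 8.

jxxjjxxjxxjjxxjjxxjxxjjxxjxxj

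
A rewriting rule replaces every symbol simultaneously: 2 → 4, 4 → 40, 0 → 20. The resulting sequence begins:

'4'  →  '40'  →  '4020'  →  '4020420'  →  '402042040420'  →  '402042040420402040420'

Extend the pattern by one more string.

Rewriting the 21 symbols of 402042040420402040420 one by one yields 40 20 4 20 40 4 20 40 20 40 4 20 40 20 4 20 40 20 40 4 20; concatenated:

4020420404204020404204020420402040420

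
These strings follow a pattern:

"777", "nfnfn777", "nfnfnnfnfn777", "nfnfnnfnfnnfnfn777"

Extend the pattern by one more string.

Each term is the previous one with nfnfn prepended.
One more step from nfnfnnfnfnnfnfn777 gives the answer.

nfnfnnfnfnnfnfnnfnfn777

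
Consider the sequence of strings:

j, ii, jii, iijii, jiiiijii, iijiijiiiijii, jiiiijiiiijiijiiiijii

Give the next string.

iijiijiiiijiijiiiijiiiijiijiiiijii

This is a Fibonacci-style word recurrence s(k) = s(k−2)·s(k−1): e.g. j·ii = jii.
Continuing: iijiijiiiijii · jiiiijiiiijiijiiiijii gives term 8.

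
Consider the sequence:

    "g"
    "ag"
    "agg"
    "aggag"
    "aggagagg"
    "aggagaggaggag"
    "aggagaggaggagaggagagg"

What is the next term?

From term 3 onward, concatenate the last term with the second-to-last: ag·g = agg, agg·ag = aggag, …
The next term joins aggagaggaggagaggagagg and aggagaggaggag.

aggagaggaggagaggagaggaggagaggaggag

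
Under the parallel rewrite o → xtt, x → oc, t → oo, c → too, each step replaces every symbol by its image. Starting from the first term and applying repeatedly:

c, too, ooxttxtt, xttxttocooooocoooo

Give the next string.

Rewriting the 18 symbols of xttxttocooooocoooo one by one yields oc oo oo oc oo oo xtt too xtt xtt xtt xtt xtt too xtt xtt xtt xtt; concatenated:

ocooooocooooxtttooxttxttxttxttxtttooxttxttxttxtt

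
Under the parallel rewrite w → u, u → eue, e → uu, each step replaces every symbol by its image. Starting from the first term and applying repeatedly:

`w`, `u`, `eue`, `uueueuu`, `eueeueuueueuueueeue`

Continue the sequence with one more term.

φ(eueeueuueueuueueeue) expands symbol-by-symbol to uu eue uu uu eue uu eue eue uu eue uu eue eue uu eue uu uu eue uu; joining the 19 pieces gives the next term.

uueueuuuueueuueueeueuueueuueueeueuueueuuuueueuu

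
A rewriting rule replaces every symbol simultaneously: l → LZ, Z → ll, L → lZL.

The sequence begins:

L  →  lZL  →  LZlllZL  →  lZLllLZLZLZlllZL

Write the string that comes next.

φ(lZLllLZLZLZlllZL) expands symbol-by-symbol to LZ ll lZL LZ LZ lZL ll lZL ll lZL ll LZ LZ LZ ll lZL; joining the 16 pieces gives the next term.

LZlllZLLZLZlZLlllZLlllZLllLZLZLZlllZL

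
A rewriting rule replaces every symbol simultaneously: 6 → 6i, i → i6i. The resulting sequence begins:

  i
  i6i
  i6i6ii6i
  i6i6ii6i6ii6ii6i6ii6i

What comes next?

i6i6ii6i6ii6ii6i6ii6i6ii6ii6i6ii6ii6i6ii6i6ii6ii6i6ii6i

φ(i6i6ii6i6ii6ii6i6ii6i) expands symbol-by-symbol to i6i 6i i6i 6i i6i i6i 6i i6i 6i i6i i6i 6i i6i i6i 6i i6i 6i i6i i6i 6i i6i; joining the 21 pieces gives the next term.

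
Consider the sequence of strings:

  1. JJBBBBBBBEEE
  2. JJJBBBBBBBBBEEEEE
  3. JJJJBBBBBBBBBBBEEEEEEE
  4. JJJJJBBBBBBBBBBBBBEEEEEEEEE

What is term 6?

JJJJJJJBBBBBBBBBBBBBBBBBEEEEEEEEEEEEE

Term n consists of n J's, followed by 2n+3 B's, followed by 2n-1 E's, where the shown terms are n = 2, 3, 4, 5.
For term 6, n = 7, so the run lengths are 7, 17, 13.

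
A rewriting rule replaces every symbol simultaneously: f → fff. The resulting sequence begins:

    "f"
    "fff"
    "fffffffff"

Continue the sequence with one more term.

Rewriting each symbol of fffffffff: f→fff, f→fff, f→fff, f→fff, f→fff, f→fff, f→fff, f→fff, f→fff, which concatenates to fff fff fff fff fff fff fff fff fff.

fffffffffffffffffffffffffff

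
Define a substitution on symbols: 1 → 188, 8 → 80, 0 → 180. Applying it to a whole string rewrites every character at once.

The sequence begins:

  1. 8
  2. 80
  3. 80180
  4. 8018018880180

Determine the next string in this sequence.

φ(8018018880180) expands symbol-by-symbol to 80 180 188 80 180 188 80 80 80 180 188 80 180; joining the 13 pieces gives the next term.

801801888018018880808018018880180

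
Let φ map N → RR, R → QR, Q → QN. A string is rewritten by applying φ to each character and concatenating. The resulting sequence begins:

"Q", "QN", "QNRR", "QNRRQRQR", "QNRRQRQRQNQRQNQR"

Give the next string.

Applying the rule to each of the 16 symbols of QNRRQRQRQNQRQNQR gives the pieces QN RR QR QR QN QR QN QR QN RR QN QR QN RR QN QR, which concatenate to the answer.

QNRRQRQRQNQRQNQRQNRRQNQRQNRRQNQR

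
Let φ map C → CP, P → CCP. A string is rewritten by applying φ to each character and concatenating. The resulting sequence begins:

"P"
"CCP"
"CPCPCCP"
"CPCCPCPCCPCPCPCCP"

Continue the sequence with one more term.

CPCCPCPCPCCPCPCCPCPCPCCPCPCCPCPCCPCPCPCCP

φ(CPCCPCPCCPCPCPCCP) expands symbol-by-symbol to CP CCP CP CP CCP CP CCP CP CP CCP CP CCP CP CCP CP CP CCP; joining the 17 pieces gives the next term.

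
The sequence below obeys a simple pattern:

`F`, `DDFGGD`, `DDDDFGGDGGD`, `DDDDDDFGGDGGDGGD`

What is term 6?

Each term wraps the previous one in DD on the left and GGD on the right.
From DDDDDDFGGDGGDGGD, 2 further steps: DDDDDDFGGDGGDGGD → DDDDDDDDFGGDGGDGGDGGD → (answer).

DDDDDDDDDDFGGDGGDGGDGGDGGD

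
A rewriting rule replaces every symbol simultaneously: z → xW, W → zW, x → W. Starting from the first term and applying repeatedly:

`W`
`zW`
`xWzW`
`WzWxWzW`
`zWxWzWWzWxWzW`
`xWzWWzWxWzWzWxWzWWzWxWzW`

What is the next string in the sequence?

Rewriting the 24 symbols of xWzWWzWxWzWzWxWzWWzWxWzW one by one yields W zW xW zW zW xW zW W zW xW zW xW zW W zW xW zW zW xW zW W zW xW zW; concatenated:

WzWxWzWzWxWzWWzWxWzWxWzWWzWxWzWzWxWzWWzWxWzW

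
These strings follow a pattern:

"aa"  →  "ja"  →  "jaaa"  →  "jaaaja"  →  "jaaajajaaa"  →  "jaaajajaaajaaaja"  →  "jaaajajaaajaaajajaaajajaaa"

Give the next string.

Each term (from the third on) is the previous term followed by the one before it: term 3 = ja·aa = jaaa.
Continuing: jaaajajaaajaaajajaaajajaaa · jaaajajaaajaaaja gives term 8.

jaaajajaaajaaajajaaajajaaajaaajajaaajaaaja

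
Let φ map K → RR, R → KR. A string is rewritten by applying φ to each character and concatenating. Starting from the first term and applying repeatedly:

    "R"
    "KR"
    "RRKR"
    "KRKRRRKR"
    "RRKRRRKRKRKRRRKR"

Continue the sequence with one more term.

φ(RRKRRRKRKRKRRRKR) expands symbol-by-symbol to KR KR RR KR KR KR RR KR RR KR RR KR KR KR RR KR; joining the 16 pieces gives the next term.

KRKRRRKRKRKRRRKRRRKRRRKRKRKRRRKR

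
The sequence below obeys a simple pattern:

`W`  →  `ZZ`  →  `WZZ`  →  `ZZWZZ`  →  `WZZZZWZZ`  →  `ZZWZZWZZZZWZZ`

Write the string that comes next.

WZZZZWZZZZWZZWZZZZWZZ

This is a Fibonacci-style word recurrence s(k) = s(k−2)·s(k−1): e.g. W·ZZ = WZZ.
So term 7 is WZZZZWZZ·ZZWZZWZZZZWZZ.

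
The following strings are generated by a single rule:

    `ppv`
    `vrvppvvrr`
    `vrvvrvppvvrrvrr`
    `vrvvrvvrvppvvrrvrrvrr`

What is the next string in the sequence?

vrvvrvvrvvrvppvvrrvrrvrrvrr

Each term wraps the previous one in vrv on the left and vrr on the right.
So the next term is vrv·vrvvrvvrvppvvrrvrrvrr·vrr.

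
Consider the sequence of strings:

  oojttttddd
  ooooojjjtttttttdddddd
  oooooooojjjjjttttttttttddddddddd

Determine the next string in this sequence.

Term n consists of 3n-1 o's, followed by 2n-1 j's, followed by 3n+1 t's, followed by 3n d's (n = 1, 2, …).
For the next term, n = 4, so the run lengths are 11, 7, 13, 12.

ooooooooooojjjjjjjtttttttttttttdddddddddddd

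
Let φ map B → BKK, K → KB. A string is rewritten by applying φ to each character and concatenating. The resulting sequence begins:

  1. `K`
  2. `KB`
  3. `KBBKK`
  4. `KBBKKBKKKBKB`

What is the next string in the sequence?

KBBKKBKKKBKBBKKKBKBKBBKKKBBKK

Apply φ to KBBKKBKKKBKB symbol by symbol: K→KB, B→BKK, B→BKK, K→KB, K→KB, B→BKK, K→KB, K→KB, K→KB, B→BKK, K→KB, B→BKK; joined: KB BKK BKK KB KB BKK KB KB KB BKK KB BKK.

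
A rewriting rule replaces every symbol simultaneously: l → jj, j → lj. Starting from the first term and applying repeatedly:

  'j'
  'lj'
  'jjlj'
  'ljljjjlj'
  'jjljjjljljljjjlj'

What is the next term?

φ(jjljjjljljljjjlj) expands symbol-by-symbol to lj lj jj lj lj lj jj lj jj lj jj lj lj lj jj lj; joining the 16 pieces gives the next term.

ljljjjljljljjjljjjljjjljljljjjlj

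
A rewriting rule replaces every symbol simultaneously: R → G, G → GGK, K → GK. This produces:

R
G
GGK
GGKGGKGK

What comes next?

Rewriting each symbol of GGKGGKGK: G→GGK, G→GGK, K→GK, G→GGK, G→GGK, K→GK, G→GGK, K→GK, which concatenates to GGK GGK GK GGK GGK GK GGK GK.

GGKGGKGKGGKGGKGKGGKGK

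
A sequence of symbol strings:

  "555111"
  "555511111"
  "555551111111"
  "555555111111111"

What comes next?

Term n consists of n+1 5's, followed by 2n-1 1's, where the shown terms are n = 2, 3, 4, 5.
For the next term, n = 6, so the run lengths are 7, 11.

555555511111111111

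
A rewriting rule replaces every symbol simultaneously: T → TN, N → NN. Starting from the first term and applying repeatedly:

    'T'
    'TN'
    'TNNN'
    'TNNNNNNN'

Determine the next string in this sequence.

Rewriting each symbol of TNNNNNNN: T→TN, N→NN, N→NN, N→NN, N→NN, N→NN, N→NN, N→NN, which concatenates to TN NN NN NN NN NN NN NN.

TNNNNNNNNNNNNNNN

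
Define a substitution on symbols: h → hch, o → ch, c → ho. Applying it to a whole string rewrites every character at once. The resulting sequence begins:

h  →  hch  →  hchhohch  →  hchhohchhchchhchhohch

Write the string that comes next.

hchhohchhchchhchhohchhchhohchhohchhchhohchhchchhchhohch

Replace each of the 21 characters of hchhohchhchchhchhohch in place — hch ho hch hch ch hch ho hch hch ho hch ho hch hch ho hch hch ch hch ho hch — and concatenate.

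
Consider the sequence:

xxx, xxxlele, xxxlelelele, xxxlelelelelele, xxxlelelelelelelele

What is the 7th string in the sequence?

xxxlelelelelelelelelelelele

The strings grow by a fixed suffix lele each time.
From xxxlelelelelelelele, 2 further steps: xxxlelelelelelelele → xxxlelelelelelelelelele → (answer).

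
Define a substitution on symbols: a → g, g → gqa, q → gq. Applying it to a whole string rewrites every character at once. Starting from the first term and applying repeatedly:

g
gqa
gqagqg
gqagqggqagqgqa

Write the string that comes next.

Rewriting the 14 symbols of gqagqggqagqgqa one by one yields gqa gq g gqa gq gqa gqa gq g gqa gq gqa gq g; concatenated:

gqagqggqagqgqagqagqggqagqgqagqg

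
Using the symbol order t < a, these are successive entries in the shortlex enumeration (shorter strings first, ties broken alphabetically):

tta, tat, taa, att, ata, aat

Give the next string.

aaa

The successor of aat increments the rightmost position that isn't already a and resets every position after it to t.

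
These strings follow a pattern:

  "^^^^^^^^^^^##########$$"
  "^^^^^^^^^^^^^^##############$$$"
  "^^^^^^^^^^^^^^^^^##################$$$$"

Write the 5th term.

^^^^^^^^^^^^^^^^^^^^^^^##########################$$$$$$

Term n consists of 3n+2 ^'s, followed by 4n-2 #'s, followed by n-1 $'s, where the shown terms are n = 3, 4, 5.
Setting n = 7 gives 23, 26, 6 characters in each block.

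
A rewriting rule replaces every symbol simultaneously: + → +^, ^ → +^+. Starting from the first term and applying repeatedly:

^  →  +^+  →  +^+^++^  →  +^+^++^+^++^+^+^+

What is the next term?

Rewriting the 17 symbols of +^+^++^+^++^+^+^+ one by one yields +^ +^+ +^ +^+ +^ +^ +^+ +^ +^+ +^ +^ +^+ +^ +^+ +^ +^+ +^; concatenated:

+^+^++^+^++^+^+^++^+^++^+^+^++^+^++^+^++^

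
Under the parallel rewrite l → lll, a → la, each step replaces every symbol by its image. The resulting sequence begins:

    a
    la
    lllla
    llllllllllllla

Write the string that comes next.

lllllllllllllllllllllllllllllllllllllllla

Replace each of the 14 characters of llllllllllllla in place — lll lll lll lll lll lll lll lll lll lll lll lll lll la — and concatenate.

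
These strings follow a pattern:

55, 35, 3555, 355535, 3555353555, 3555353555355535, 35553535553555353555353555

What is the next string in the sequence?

355535355535553535553535553555353555355535

This is a Fibonacci-style word recurrence s(k) = s(k−1)·s(k−2): e.g. 35·55 = 3555.
So term 8 is 35553535553555353555353555·3555353555355535.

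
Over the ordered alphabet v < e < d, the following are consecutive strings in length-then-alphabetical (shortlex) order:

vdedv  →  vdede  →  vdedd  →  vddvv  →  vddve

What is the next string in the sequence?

vddvd

The successor of vddve increments the rightmost position that isn't already d and resets every position after it to v.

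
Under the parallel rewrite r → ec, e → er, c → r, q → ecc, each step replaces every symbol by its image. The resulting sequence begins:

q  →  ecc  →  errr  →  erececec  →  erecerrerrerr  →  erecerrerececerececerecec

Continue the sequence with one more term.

erecerrerececerecerrerrerecerrerrerecerrerr

φ(erecerrerececerececerecec) expands symbol-by-symbol to er ec er r er ec ec er ec er r er r er ec er r er r er ec er r er r; joining the 25 pieces gives the next term.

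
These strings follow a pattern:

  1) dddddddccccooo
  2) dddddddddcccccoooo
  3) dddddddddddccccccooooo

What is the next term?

dddddddddddddcccccccoooooo

The n-th term is 2n+1 d's then n+1 c's then n o's, where the shown terms are n = 3, 4, 5.
Setting n = 6 gives 13, 7, 6 characters in each block.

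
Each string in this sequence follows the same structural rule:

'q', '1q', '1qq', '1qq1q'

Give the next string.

From term 3 onward, concatenate the last term with the second-to-last: 1q·q = 1qq, 1qq·1q = 1qq1q, …
Continuing: 1qq1q · 1qq gives term 5.

1qq1q1qq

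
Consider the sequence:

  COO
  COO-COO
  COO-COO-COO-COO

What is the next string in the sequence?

s(k+1) = s(k)·-·s(k) — each term doubles the last with '-' between the halves.
One more doubling of COO-COO-COO-COO gives the answer.

COO-COO-COO-COO-COO-COO-COO-COO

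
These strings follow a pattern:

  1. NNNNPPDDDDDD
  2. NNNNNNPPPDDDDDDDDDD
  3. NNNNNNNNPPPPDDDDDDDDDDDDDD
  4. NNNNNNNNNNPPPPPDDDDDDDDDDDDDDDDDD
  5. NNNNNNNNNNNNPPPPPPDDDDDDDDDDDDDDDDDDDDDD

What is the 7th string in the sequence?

NNNNNNNNNNNNNNNNPPPPPPPPDDDDDDDDDDDDDDDDDDDDDDDDDDDDDD

Term n consists of 2n N's, followed by n P's, followed by 4n-2 D's, where the shown terms are n = 2, 3, 4, 5, 6.
For term 7, n = 8, so the run lengths are 16, 8, 30.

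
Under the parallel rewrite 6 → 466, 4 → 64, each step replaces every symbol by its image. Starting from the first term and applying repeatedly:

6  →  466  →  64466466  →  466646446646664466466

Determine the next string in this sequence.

6446646646664466646446646664466466466646446646664466466

Replace each of the 21 characters of 466646446646664466466 in place — 64 466 466 466 64 466 64 64 466 466 64 466 466 466 64 64 466 466 64 466 466 — and concatenate.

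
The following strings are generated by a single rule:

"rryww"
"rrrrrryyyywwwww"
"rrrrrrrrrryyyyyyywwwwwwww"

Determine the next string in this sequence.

Reading off run lengths: r runs 2, 6, 10; y runs 1, 4, 7; w runs 2, 5, 8 — each is linear in n (n = 1, 2, …).
At n = 4 the blocks have lengths 14, 10, 11.

rrrrrrrrrrrrrryyyyyyyyyywwwwwwwwwww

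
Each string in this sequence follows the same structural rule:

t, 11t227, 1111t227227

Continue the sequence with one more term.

s(k+1) = 11·s(k)·227, so each term gains 11 as a prefix and 227 as a suffix.
So the next term is 11·1111t227227·227.

111111t227227227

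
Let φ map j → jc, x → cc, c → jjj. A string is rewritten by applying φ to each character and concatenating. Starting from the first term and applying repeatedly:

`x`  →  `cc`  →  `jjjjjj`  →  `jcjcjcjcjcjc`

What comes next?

Rewriting each symbol of jcjcjcjcjcjc: j→jc, c→jjj, j→jc, c→jjj, j→jc, c→jjj, j→jc, c→jjj, j→jc, c→jjj, j→jc, c→jjj, which concatenates to jc jjj jc jjj jc jjj jc jjj jc jjj jc jjj.

jcjjjjcjjjjcjjjjcjjjjcjjjjcjjj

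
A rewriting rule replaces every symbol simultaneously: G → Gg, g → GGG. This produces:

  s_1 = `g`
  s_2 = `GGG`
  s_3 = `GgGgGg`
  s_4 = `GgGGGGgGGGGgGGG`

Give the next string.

φ(GgGGGGgGGGGgGGG) expands symbol-by-symbol to Gg GGG Gg Gg Gg Gg GGG Gg Gg Gg Gg GGG Gg Gg Gg; joining the 15 pieces gives the next term.

GgGGGGgGgGgGgGGGGgGgGgGgGGGGgGgGg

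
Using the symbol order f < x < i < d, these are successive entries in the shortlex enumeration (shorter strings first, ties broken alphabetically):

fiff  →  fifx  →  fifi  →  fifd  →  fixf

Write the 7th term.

Continuing the enumeration 2 steps past fixf: fixf → fixx → (answer).

fixi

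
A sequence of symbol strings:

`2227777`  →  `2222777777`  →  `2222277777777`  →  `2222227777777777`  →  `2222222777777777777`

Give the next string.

Reading off run lengths: 2 runs 3, 4, 5, 6, 7; 7 runs 4, 6, 8, 10, 12 — each is linear in n, where the shown terms are n = 2, 3, 4, 5, 6.
At n = 7 the blocks have lengths 8, 14.

2222222277777777777777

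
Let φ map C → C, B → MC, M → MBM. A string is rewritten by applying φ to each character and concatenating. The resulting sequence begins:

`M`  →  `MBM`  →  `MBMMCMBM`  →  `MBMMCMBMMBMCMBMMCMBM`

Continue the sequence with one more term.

MBMMCMBMMBMCMBMMCMBMMBMMCMBMCMBMMCMBMMBMCMBMMCMBM

Replace each of the 20 characters of MBMMCMBMMBMCMBMMCMBM in place — MBM MC MBM MBM C MBM MC MBM MBM MC MBM C MBM MC MBM MBM C MBM MC MBM — and concatenate.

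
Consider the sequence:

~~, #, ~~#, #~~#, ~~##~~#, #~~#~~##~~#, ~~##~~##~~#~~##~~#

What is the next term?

#~~#~~##~~#~~##~~##~~#~~##~~#

Each term (from the third on) is the two preceding terms concatenated in order: term 3 = ~~·# = ~~#.
So term 8 is #~~#~~##~~#·~~##~~##~~#~~##~~#.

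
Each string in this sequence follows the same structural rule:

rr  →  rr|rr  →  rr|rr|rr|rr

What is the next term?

Each string is two copies of the previous one joined by '|'.
So the next term is two copies of rr|rr|rr|rr with '|' between the halves.

rr|rr|rr|rr|rr|rr|rr|rr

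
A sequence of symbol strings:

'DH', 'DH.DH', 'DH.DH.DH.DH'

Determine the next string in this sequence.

Every step duplicates the string with '.' between the halves.
Doubling DH.DH.DH.DH with '.' between the halves:

DH.DH.DH.DH.DH.DH.DH.DH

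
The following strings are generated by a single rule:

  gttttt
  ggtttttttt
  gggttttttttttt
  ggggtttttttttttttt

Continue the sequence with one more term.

Reading off run lengths: g runs 1, 2, 3, 4; t runs 5, 8, 11, 14 — each is linear in n (n = 1, 2, …).
At n = 5 the blocks have lengths 5, 17.

gggggttttttttttttttttt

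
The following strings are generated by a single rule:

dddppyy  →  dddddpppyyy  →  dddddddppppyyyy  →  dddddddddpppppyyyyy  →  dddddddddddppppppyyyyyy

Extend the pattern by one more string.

Each string has the form d^{2n+1} p^{n+1} y^{n+1} (n = 1, 2, …).
For the next term, n = 6, so the run lengths are 13, 7, 7.

dddddddddddddpppppppyyyyyyy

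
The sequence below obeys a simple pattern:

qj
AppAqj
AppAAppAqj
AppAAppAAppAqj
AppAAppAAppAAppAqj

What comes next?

AppAAppAAppAAppAAppAqj

The strings grow by a fixed prefix AppA each time.
One more step from AppAAppAAppAAppAqj gives the answer.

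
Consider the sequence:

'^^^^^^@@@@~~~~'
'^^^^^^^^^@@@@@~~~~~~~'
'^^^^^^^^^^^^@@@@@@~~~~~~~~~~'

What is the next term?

^^^^^^^^^^^^^^^@@@@@@@~~~~~~~~~~~~~

The n-th term is 3n ^'s then n+2 @'s then 3n-2 ~'s, where the shown terms are n = 2, 3, 4.
At n = 5 the blocks have lengths 15, 7, 13.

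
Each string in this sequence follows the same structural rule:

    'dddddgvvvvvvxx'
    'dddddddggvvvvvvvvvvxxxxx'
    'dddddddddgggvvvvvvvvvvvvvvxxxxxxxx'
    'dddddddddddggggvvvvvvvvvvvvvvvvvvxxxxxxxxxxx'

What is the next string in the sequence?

Term n consists of 2n+3 d's, followed by n g's, followed by 4n+2 v's, followed by 3n-1 x's (n = 1, 2, …).
Setting n = 5 gives 13, 5, 22, 14 characters in each block.

dddddddddddddgggggvvvvvvvvvvvvvvvvvvvvvvxxxxxxxxxxxxxx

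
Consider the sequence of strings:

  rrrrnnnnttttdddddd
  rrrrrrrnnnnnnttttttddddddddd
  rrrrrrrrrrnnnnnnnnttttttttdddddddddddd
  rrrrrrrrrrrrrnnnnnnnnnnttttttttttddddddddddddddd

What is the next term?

The n-th term is 3n-2 r's then 2n n's then 2n t's then 3n d's, where the shown terms are n = 2, 3, 4, 5.
At n = 6 the blocks have lengths 16, 12, 12, 18.

rrrrrrrrrrrrrrrrnnnnnnnnnnnnttttttttttttdddddddddddddddddd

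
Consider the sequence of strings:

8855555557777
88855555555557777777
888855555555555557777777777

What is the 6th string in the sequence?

888888855555555555555555555557777777777777777777

Each string has the form 8^{n} 5^{3n+1} 7^{3n-2}, where the shown terms are n = 2, 3, 4.
At n = 7 the blocks have lengths 7, 22, 19.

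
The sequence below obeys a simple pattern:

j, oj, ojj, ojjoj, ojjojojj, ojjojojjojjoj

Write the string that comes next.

ojjojojjojjojojjojojj

From term 3 onward, concatenate the last term with the second-to-last: oj·j = ojj, ojj·oj = ojjoj, …
The next term joins ojjojojjojjoj and ojjojojj.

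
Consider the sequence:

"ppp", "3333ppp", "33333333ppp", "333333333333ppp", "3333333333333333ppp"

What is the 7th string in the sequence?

Each term is the previous one with 3333 prepended.
From 3333333333333333ppp, 2 further steps: 3333333333333333ppp → 33333333333333333333ppp → (answer).

333333333333333333333333ppp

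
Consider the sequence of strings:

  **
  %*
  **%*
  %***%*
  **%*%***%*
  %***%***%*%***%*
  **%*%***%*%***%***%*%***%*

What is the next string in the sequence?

Each term (from the third on) is the two preceding terms concatenated in order: term 3 = **·%* = **%*.
So term 8 is %***%***%*%***%*·**%*%***%*%***%***%*%***%*.

%***%***%*%***%***%*%***%*%***%***%*%***%*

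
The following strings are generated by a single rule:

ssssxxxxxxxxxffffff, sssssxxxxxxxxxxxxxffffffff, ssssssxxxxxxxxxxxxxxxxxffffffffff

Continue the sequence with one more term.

Term n consists of n+2 s's, followed by 4n+1 x's, followed by 2n+2 f's, where the shown terms are n = 2, 3, 4.
Setting n = 5 gives 7, 21, 12 characters in each block.

sssssssxxxxxxxxxxxxxxxxxxxxxffffffffffff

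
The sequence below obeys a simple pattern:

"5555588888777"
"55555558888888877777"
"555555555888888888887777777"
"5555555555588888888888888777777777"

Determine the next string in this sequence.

The n-th term is 2n+3 5's then 3n+2 8's then 2n+1 7's (n = 1, 2, …).
For the next term, n = 5, so the run lengths are 13, 17, 11.

55555555555558888888888888888877777777777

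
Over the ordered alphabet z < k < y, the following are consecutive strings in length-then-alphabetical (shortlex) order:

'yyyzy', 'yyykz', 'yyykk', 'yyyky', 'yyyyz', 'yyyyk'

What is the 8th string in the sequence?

Continuing the enumeration 2 steps past yyyyk: yyyyk → yyyyy → (answer).

zzzzzz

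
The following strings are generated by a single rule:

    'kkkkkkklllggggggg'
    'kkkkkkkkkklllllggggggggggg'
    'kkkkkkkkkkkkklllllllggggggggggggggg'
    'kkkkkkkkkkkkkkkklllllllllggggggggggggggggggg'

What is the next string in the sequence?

Each string has the form k^{3n+1} l^{2n-1} g^{4n-1}, where the shown terms are n = 2, 3, 4, 5.
For the next term, n = 6, so the run lengths are 19, 11, 23.

kkkkkkkkkkkkkkkkkkklllllllllllggggggggggggggggggggggg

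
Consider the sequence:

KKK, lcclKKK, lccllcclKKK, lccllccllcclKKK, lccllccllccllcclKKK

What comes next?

Each term is the previous one with lccl prepended.
So the next term is lccl·lccllccllccllcclKKK.

lccllccllccllccllcclKKK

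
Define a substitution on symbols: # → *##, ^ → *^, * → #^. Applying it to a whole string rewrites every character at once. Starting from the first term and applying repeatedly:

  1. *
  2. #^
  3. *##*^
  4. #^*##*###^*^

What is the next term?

Expanding #^*##*###^*^: #→*##, ^→*^, *→#^, #→*##, #→*##, *→#^, #→*##, #→*##, #→*##, ^→*^, *→#^, ^→*^. Concatenated: *## *^ #^ *## *## #^ *## *## *## *^ #^ *^.

*##*^#^*##*###^*##*##*##*^#^*^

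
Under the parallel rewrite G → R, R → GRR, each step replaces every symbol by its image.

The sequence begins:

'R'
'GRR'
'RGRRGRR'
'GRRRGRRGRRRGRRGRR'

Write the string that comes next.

RGRRGRRGRRRGRRGRRRGRRGRRGRRRGRRGRRRGRRGRR

Applying the rule to each of the 17 symbols of GRRRGRRGRRRGRRGRR gives the pieces R GRR GRR GRR R GRR GRR R GRR GRR GRR R GRR GRR R GRR GRR, which concatenate to the answer.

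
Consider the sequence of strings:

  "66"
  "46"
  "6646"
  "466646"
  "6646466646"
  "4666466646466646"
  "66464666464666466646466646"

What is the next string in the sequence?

466646664646664666464666464666466646466646

From term 3 onward, concatenate the second-to-last term with the last: 66·46 = 6646, 46·6646 = 466646, …
So term 8 is 4666466646466646·66464666464666466646466646.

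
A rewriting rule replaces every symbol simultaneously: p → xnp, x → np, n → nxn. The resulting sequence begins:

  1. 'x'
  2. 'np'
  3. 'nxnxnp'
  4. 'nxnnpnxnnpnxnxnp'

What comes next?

φ(nxnnpnxnnpnxnxnp) expands symbol-by-symbol to nxn np nxn nxn xnp nxn np nxn nxn xnp nxn np nxn np nxn xnp; joining the 16 pieces gives the next term.

nxnnpnxnnxnxnpnxnnpnxnnxnxnpnxnnpnxnnpnxnxnp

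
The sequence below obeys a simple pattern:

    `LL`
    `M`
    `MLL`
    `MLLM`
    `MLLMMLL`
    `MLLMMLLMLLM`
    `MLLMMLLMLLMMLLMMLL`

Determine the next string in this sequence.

MLLMMLLMLLMMLLMMLLMLLMMLLMLLM

Each term (from the third on) is the previous term followed by the one before it: term 3 = M·LL = MLL.
Continuing: MLLMMLLMLLMMLLMMLL · MLLMMLLMLLM gives term 8.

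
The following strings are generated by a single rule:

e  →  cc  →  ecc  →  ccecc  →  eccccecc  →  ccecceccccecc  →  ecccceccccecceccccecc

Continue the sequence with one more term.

cceccecccceccecccceccccecceccccecc

From term 3 onward, concatenate the second-to-last term with the last: e·cc = ecc, cc·ecc = ccecc, …
Continuing: ccecceccccecc · ecccceccccecceccccecc gives term 8.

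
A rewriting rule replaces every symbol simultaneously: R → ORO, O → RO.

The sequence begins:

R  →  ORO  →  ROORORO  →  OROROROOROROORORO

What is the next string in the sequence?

φ(OROROROOROROORORO) expands symbol-by-symbol to RO ORO RO ORO RO ORO RO RO ORO RO ORO RO RO ORO RO ORO RO; joining the 17 pieces gives the next term.

ROOROROOROROOROROROOROROOROROROOROROORORO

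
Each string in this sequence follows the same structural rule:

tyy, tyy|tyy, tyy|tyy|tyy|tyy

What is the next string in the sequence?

Every step duplicates the string with '|' between the halves.
One more doubling of tyy|tyy|tyy|tyy gives the answer.

tyy|tyy|tyy|tyy|tyy|tyy|tyy|tyy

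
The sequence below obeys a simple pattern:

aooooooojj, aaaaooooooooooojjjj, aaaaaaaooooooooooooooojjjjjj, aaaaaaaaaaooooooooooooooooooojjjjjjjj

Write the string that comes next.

aaaaaaaaaaaaaooooooooooooooooooooooojjjjjjjjjj

Each string has the form a^{3n-2} o^{4n+3} j^{2n} (n = 1, 2, …).
Setting n = 5 gives 13, 23, 10 characters in each block.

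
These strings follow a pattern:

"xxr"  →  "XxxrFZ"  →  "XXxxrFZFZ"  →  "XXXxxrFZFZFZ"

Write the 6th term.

Each term wraps the previous one in X on the left and FZ on the right.
From XXXxxrFZFZFZ, 2 further steps: XXXxxrFZFZFZ → XXXXxxrFZFZFZFZ → (answer).

XXXXXxxrFZFZFZFZFZ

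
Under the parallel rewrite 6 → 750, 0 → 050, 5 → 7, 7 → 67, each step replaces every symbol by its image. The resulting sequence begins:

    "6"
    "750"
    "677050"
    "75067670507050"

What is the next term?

Rewriting the 14 symbols of 75067670507050 one by one yields 67 7 050 750 67 750 67 050 7 050 67 050 7 050; concatenated:

67705075067750670507050670507050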